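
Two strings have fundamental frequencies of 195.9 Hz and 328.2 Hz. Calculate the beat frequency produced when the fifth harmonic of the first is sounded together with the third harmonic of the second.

Fifth harmonic of the first: 5·195.9 = 979.5 Hz.
Third harmonic of the second: 3·328.2 = 984.6 Hz.
f_beat = |979.5 − 984.6| = 5.1 Hz.

5.1 Hz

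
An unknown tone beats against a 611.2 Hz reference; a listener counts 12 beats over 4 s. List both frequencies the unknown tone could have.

608.2 Hz or 614.2 Hz

Beat frequency = 12/4 = 3 Hz.
|f − 611.2| = 3, so f = 611.2 ± 3.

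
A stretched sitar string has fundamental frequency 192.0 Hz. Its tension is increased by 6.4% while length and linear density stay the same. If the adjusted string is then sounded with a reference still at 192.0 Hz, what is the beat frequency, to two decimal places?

6.05 Hz

For a string, f ∝ √T, so the new frequency is 192.0·√1.064 = 198.0487 Hz.
f_beat = |198.0487 − 192.0| = 6.05 Hz.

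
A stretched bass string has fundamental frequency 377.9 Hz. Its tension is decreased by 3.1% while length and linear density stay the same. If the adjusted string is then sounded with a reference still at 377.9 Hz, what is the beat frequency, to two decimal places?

5.90 Hz

For a string, f ∝ √T, so the new frequency is 377.9·√0.969 = 371.9964 Hz.
f_beat = |371.9964 − 377.9| = 5.90 Hz.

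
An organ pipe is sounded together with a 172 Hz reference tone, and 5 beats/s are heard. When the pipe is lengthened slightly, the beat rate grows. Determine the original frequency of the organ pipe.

167 Hz

|f − 172| = 5, so the organ pipe was at either 167 Hz or 177 Hz.
A longer pipe has a lower fundamental; the adjustment lowers the organ pipe's frequency.
The beat rate rose, so the adjustment moved the organ pipe further from 172 Hz — it was already below the reference.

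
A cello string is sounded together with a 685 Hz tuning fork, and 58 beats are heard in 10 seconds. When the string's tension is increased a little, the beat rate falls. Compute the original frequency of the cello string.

679.2 Hz

Beat frequency = 58/10 = 5.8 Hz.
|f − 685| = 5.8, so the cello string was at either 679.2 Hz or 690.8 Hz.
Higher tension means higher frequency; the adjustment raises the cello string's frequency.
The beat rate fell, so the adjustment moved the cello string toward 685 Hz — it must have started below the reference.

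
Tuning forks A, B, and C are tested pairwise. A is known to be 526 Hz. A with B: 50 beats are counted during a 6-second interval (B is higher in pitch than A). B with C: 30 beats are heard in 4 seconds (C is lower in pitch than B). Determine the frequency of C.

A–B: Beat frequency = 50/6 = 8.3333 Hz.
B is above A, so f_B = 526 + 8.3333 = 534.3333 Hz.
B–C: Beat frequency = 30/4 = 7.5 Hz.
C is below B, so f_C = 534.3333 − 7.5 = 526.8333 Hz.

526.8333 Hz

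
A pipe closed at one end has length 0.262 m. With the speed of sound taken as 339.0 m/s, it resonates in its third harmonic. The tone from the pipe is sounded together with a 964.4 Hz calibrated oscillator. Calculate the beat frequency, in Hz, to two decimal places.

6.02 Hz

Closed pipe (odd harmonics): f_n = n·v/(4L) = 3·339.0/(4·0.262) = 970.4198 Hz.
f_beat = |970.4198 − 964.4| = 6.02 Hz.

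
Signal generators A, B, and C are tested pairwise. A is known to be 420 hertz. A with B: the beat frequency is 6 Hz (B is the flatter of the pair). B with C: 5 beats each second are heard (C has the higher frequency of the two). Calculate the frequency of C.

419 Hz

B is below A, so f_B = 420 − 6 = 414 Hz.
C is above B, so f_C = 414 + 5 = 419 Hz.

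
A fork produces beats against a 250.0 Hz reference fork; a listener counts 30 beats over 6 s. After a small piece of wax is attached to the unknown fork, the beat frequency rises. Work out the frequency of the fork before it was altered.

Beat frequency = 30/6 = 5 Hz.
|f − 250.0| = 5, so the fork was at either 245 Hz or 255 Hz.
Loading a fork with wax lowers its frequency; the adjustment lowers the fork's frequency.
The beat rate rose, so the adjustment moved the fork further from 250.0 Hz — it was already below the reference.

245 Hz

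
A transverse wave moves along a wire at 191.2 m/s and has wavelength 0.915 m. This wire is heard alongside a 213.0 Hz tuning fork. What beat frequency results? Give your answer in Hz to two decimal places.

4.04 Hz

Source frequency f = v/λ = 191.2/0.915 = 208.9617 Hz.
f_beat = |208.9617 − 213.0| = 4.04 Hz.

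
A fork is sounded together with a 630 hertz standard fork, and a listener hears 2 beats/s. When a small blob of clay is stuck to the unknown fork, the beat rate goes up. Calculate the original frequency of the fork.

628 Hz

|f − 630| = 2, so the fork was at either 628 Hz or 632 Hz.
Adding mass to a fork lowers its frequency; the adjustment lowers the fork's frequency.
The beat rate rose, so the adjustment moved the fork further from 630 Hz — it was already below the reference.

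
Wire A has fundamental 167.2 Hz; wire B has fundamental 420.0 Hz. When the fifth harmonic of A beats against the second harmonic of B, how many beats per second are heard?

Fifth harmonic of the first: 5·167.2 = 836.0 Hz.
Second harmonic of the second: 2·420.0 = 840.0 Hz.
f_beat = |836.0 − 840.0| = 4.0 Hz.

4.0 Hz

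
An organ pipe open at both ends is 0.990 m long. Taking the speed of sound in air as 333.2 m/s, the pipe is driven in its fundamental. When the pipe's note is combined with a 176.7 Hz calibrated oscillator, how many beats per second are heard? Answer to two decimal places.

8.42 Hz

Open pipe: f_n = n·v/(2L) = 1·333.2/(2·0.990) = 168.2828 Hz.
f_beat = |168.2828 − 176.7| = 8.42 Hz.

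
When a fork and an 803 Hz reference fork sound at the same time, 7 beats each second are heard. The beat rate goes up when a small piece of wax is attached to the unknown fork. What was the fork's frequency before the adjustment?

796 Hz

|f − 803| = 7, so the fork was at either 796 Hz or 810 Hz.
Loading a fork with wax lowers its frequency; the adjustment lowers the fork's frequency.
The beat rate rose, so the adjustment moved the fork further from 803 Hz — it was already below the reference.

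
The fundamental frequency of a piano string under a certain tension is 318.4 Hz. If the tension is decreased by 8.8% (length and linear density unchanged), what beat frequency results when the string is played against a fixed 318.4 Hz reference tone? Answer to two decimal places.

For a string, f ∝ √T, so the new frequency is 318.4·√0.912 = 304.0678 Hz.
f_beat = |304.0678 − 318.4| = 14.33 Hz.

14.33 Hz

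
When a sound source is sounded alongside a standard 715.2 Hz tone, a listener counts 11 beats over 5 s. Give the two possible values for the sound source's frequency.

Beat frequency = 11/5 = 2.2 Hz.
|f − 715.2| = 2.2, so f = 715.2 ± 2.2.

713 Hz or 717.4 Hz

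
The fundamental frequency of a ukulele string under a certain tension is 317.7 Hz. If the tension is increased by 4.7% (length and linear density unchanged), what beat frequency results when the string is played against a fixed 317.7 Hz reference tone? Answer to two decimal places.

7.38 Hz

For a string, f ∝ √T, so the new frequency is 317.7·√1.047 = 325.0802 Hz.
f_beat = |325.0802 − 317.7| = 7.38 Hz.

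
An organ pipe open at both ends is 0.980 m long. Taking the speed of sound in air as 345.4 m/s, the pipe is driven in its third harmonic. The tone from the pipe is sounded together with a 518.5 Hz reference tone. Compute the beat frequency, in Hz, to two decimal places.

10.17 Hz

Open pipe: f_n = n·v/(2L) = 3·345.4/(2·0.980) = 528.6735 Hz.
f_beat = |528.6735 − 518.5| = 10.17 Hz.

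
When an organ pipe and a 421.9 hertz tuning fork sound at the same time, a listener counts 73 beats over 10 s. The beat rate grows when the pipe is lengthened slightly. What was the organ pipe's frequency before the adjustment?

414.6 Hz

Beat frequency = 73/10 = 7.3 Hz.
|f − 421.9| = 7.3, so the organ pipe was at either 414.6 Hz or 429.2 Hz.
A longer pipe has a lower fundamental; the adjustment lowers the organ pipe's frequency.
The beat rate rose, so the adjustment moved the organ pipe further from 421.9 Hz — it was already below the reference.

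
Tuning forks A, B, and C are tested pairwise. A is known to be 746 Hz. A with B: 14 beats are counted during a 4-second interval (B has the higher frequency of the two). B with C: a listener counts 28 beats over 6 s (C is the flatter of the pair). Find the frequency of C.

A–B: Beat frequency = 14/4 = 3.5 Hz.
B is above A, so f_B = 746 + 3.5 = 749.5 Hz.
B–C: Beat frequency = 28/6 = 4.6667 Hz.
C is below B, so f_C = 749.5 − 4.6667 = 744.8333 Hz.

744.8333 Hz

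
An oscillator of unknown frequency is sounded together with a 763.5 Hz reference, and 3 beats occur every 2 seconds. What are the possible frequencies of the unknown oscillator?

Beat frequency = 3/2 = 1.5 Hz.
|f − 763.5| = 1.5, so f = 763.5 ± 1.5.

762 Hz or 765 Hz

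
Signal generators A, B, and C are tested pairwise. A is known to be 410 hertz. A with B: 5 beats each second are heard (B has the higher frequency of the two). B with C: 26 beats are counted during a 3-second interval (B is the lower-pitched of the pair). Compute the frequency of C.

B is above A, so f_B = 410 + 5 = 415 Hz.
B–C: Beat frequency = 26/3 = 8.6667 Hz.
C is above B, so f_C = 415 + 8.6667 = 423.6667 Hz.

423.6667 Hz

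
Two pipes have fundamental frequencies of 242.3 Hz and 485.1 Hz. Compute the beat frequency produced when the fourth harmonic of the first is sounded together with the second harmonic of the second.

1.0 Hz

Fourth harmonic of the first: 4·242.3 = 969.2 Hz.
Second harmonic of the second: 2·485.1 = 970.2 Hz.
f_beat = |969.2 − 970.2| = 1.0 Hz.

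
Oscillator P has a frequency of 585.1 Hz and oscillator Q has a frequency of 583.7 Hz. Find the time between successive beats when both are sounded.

f_beat = |585.1 − 583.7| = 1.4 Hz.
Beat period T = 1 / f_beat = 1 / 1.4 s.

0.714 s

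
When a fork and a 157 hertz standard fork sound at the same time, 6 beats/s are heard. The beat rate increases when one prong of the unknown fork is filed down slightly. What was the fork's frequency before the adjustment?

163 Hz

|f − 157| = 6, so the fork was at either 151 Hz or 163 Hz.
Filing a prong removes mass and raises the fork's frequency; the adjustment raises the fork's frequency.
The beat rate rose, so the adjustment moved the fork further from 157 Hz — it was already above the reference.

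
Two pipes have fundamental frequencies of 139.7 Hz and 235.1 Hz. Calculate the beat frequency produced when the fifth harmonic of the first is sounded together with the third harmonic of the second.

Fifth harmonic of the first: 5·139.7 = 698.5 Hz.
Third harmonic of the second: 3·235.1 = 705.3 Hz.
f_beat = |698.5 − 705.3| = 6.8 Hz.

6.8 Hz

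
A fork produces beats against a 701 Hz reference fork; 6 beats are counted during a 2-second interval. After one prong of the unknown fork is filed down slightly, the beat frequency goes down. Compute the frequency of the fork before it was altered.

698 Hz

Beat frequency = 6/2 = 3 Hz.
|f − 701| = 3, so the fork was at either 698 Hz or 704 Hz.
Filing a prong removes mass and raises the fork's frequency; the adjustment raises the fork's frequency.
The beat rate fell, so the adjustment moved the fork toward 701 Hz — it must have started below the reference.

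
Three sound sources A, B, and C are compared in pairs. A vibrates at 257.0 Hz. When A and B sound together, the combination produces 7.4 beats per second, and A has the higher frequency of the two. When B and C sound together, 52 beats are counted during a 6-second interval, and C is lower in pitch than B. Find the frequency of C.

240.9333 Hz

B is below A, so f_B = 257.0 − 7.4 = 249.6 Hz.
B–C: Beat frequency = 52/6 = 8.6667 Hz.
C is below B, so f_C = 249.6 − 8.6667 = 240.9333 Hz.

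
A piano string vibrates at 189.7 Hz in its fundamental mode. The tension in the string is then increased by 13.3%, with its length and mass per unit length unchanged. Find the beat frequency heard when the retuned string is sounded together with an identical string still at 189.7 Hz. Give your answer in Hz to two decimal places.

For a string, f ∝ √T, so the new frequency is 189.7·√1.133 = 201.9214 Hz.
f_beat = |201.9214 − 189.7| = 12.22 Hz.

12.22 Hz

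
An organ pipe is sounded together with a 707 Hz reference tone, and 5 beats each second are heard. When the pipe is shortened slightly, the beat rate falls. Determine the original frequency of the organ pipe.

|f − 707| = 5, so the organ pipe was at either 702 Hz or 712 Hz.
A shorter pipe has a higher fundamental; the adjustment raises the organ pipe's frequency.
The beat rate fell, so the adjustment moved the organ pipe toward 707 Hz — it must have started below the reference.

702 Hz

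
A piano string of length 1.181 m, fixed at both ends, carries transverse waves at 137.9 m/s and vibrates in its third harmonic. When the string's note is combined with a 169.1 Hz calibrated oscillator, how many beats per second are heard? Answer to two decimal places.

6.05 Hz

For a string fixed at both ends, f_n = n·v/(2L) = 3·137.9/(2·1.181) = 175.1482 Hz.
f_beat = |175.1482 − 169.1| = 6.05 Hz.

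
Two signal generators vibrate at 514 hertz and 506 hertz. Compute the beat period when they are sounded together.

0.125 s

f_beat = |514 − 506| = 8 Hz.
Beat period T = 1 / f_beat = 1 / 8 s.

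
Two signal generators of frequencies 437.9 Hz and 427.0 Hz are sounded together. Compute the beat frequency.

The beat frequency equals the magnitude of the frequency difference.
|437.9 − 427.0| = 10.9 Hz.

10.9 Hz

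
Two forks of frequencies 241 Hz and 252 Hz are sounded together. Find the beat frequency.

f_beat = |f₁ − f₂|.
|241 − 252| = 11 Hz.

11 Hz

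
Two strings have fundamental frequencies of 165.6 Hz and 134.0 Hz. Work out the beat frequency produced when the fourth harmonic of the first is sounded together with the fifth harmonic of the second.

Fourth harmonic of the first: 4·165.6 = 662.4 Hz.
Fifth harmonic of the second: 5·134.0 = 670.0 Hz.
f_beat = |662.4 − 670.0| = 7.6 Hz.

7.6 Hz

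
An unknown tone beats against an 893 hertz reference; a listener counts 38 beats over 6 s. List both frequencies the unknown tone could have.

Beat frequency = 38/6 = 6.3333 Hz.
|f − 893| = 6.3333, so f = 893 ± 6.3333.

886.6667 Hz or 899.3333 Hz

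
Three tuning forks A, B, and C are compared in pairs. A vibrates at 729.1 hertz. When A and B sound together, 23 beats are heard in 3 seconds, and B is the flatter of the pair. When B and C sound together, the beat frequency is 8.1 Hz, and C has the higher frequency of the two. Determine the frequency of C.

729.5333 Hz

A–B: Beat frequency = 23/3 = 7.6667 Hz.
B is below A, so f_B = 729.1 − 7.6667 = 721.4333 Hz.
C is above B, so f_C = 721.4333 + 8.1 = 729.5333 Hz.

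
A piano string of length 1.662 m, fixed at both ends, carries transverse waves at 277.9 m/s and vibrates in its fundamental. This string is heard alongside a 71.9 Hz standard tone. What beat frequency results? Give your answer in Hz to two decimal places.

For a string fixed at both ends, f_n = n·v/(2L) = 1·277.9/(2·1.662) = 83.6041 Hz.
f_beat = |83.6041 − 71.9| = 11.70 Hz.

11.70 Hz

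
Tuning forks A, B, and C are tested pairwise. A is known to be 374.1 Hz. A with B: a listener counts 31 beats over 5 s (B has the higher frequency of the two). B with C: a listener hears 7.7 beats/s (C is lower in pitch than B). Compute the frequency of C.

A–B: Beat frequency = 31/5 = 6.2 Hz.
B is above A, so f_B = 374.1 + 6.2 = 380.3 Hz.
C is below B, so f_C = 380.3 − 7.7 = 372.6 Hz.

372.6 Hz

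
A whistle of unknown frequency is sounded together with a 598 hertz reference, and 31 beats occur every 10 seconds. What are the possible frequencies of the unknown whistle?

594.9 Hz or 601.1 Hz

Beat frequency = 31/10 = 3.1 Hz.
|f − 598| = 3.1, so f = 598 ± 3.1.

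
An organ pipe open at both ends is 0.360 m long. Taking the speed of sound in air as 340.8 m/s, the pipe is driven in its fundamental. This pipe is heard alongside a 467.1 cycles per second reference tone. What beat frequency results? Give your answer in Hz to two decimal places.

6.23 Hz

Open pipe: f_n = n·v/(2L) = 1·340.8/(2·0.360) = 473.3333 Hz.
f_beat = |473.3333 − 467.1| = 6.23 Hz.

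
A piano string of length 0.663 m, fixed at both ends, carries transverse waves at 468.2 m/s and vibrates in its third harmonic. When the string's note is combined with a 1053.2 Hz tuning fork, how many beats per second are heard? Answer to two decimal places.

6.08 Hz

For a string fixed at both ends, f_n = n·v/(2L) = 3·468.2/(2·0.663) = 1059.2760 Hz.
f_beat = |1059.2760 − 1053.2| = 6.08 Hz.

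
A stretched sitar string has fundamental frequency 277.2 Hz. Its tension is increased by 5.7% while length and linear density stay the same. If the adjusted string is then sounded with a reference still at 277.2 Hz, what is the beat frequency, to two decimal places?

7.79 Hz

For a string, f ∝ √T, so the new frequency is 277.2·√1.057 = 284.9907 Hz.
f_beat = |284.9907 − 277.2| = 7.79 Hz.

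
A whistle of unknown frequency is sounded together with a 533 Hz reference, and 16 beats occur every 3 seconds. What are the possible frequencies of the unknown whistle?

527.6667 Hz or 538.3333 Hz

Beat frequency = 16/3 = 5.3333 Hz.
|f − 533| = 5.3333, so f = 533 ± 5.3333.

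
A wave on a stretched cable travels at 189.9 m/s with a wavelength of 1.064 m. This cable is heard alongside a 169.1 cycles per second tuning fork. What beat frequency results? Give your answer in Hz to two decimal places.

Source frequency f = v/λ = 189.9/1.064 = 178.4774 Hz.
f_beat = |178.4774 − 169.1| = 9.38 Hz.

9.38 Hz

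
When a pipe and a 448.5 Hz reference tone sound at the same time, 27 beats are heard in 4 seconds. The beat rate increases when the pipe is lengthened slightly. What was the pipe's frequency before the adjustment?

Beat frequency = 27/4 = 6.75 Hz.
|f − 448.5| = 6.75, so the pipe was at either 441.75 Hz or 455.25 Hz.
A longer pipe has a lower fundamental; the adjustment lowers the pipe's frequency.
The beat rate rose, so the adjustment moved the pipe further from 448.5 Hz — it was already below the reference.

441.75 Hz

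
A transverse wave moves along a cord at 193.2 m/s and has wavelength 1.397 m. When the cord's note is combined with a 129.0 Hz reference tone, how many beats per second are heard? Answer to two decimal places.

9.30 Hz

Source frequency f = v/λ = 193.2/1.397 = 138.2963 Hz.
f_beat = |138.2963 − 129.0| = 9.30 Hz.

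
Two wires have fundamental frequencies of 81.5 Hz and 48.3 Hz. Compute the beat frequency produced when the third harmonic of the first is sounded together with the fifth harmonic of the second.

3.0 Hz

Third harmonic of the first: 3·81.5 = 244.5 Hz.
Fifth harmonic of the second: 5·48.3 = 241.5 Hz.
f_beat = |244.5 − 241.5| = 3.0 Hz.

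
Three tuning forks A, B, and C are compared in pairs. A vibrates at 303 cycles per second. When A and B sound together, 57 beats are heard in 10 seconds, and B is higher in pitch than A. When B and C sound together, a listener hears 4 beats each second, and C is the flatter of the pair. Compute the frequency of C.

A–B: Beat frequency = 57/10 = 5.7 Hz.
B is above A, so f_B = 303 + 5.7 = 308.7 Hz.
C is below B, so f_C = 308.7 − 4 = 304.7 Hz.

304.7 Hz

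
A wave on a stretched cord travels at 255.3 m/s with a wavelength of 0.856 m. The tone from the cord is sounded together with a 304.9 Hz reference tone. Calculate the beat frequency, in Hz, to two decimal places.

6.65 Hz

Source frequency f = v/λ = 255.3/0.856 = 298.2477 Hz.
f_beat = |298.2477 − 304.9| = 6.65 Hz.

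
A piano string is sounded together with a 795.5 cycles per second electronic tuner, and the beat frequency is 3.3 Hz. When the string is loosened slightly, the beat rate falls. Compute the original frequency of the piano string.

|f − 795.5| = 3.3, so the piano string was at either 792.2 Hz or 798.8 Hz.
Reducing tension lowers a string's frequency; the adjustment lowers the piano string's frequency.
The beat rate fell, so the adjustment moved the piano string toward 795.5 Hz — it must have started above the reference.

798.8 Hz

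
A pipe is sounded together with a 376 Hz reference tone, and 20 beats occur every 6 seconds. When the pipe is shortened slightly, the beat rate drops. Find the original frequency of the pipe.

Beat frequency = 20/6 = 3.3333 Hz.
|f − 376| = 3.3333, so the pipe was at either 372.6667 Hz or 379.3333 Hz.
A shorter pipe has a higher fundamental; the adjustment raises the pipe's frequency.
The beat rate fell, so the adjustment moved the pipe toward 376 Hz — it must have started below the reference.

372.6667 Hz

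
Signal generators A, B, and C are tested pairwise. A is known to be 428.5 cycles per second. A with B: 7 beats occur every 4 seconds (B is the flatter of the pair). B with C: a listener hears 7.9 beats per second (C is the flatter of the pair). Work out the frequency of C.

418.85 Hz

A–B: Beat frequency = 7/4 = 1.75 Hz.
B is below A, so f_B = 428.5 − 1.75 = 426.75 Hz.
C is below B, so f_C = 426.75 − 7.9 = 418.85 Hz.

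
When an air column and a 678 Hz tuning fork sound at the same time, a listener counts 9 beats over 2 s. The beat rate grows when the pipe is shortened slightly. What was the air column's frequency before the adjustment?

682.5 Hz

Beat frequency = 9/2 = 4.5 Hz.
|f − 678| = 4.5, so the air column was at either 673.5 Hz or 682.5 Hz.
A shorter pipe has a higher fundamental; the adjustment raises the air column's frequency.
The beat rate rose, so the adjustment moved the air column further from 678 Hz — it was already above the reference.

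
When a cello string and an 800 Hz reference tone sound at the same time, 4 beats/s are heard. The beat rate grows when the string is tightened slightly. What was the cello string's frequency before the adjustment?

804 Hz

|f − 800| = 4, so the cello string was at either 796 Hz or 804 Hz.
Increasing tension raises a string's frequency; the adjustment raises the cello string's frequency.
The beat rate rose, so the adjustment moved the cello string further from 800 Hz — it was already above the reference.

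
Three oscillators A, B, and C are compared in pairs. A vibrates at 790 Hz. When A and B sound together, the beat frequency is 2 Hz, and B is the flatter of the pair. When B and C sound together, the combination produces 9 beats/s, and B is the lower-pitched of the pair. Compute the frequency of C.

B is below A, so f_B = 790 − 2 = 788 Hz.
C is above B, so f_C = 788 + 9 = 797 Hz.

797 Hz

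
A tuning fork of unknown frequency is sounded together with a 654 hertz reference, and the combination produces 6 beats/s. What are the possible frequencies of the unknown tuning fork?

648 Hz or 660 Hz

|f − 654| = 6, so f = 654 ± 6.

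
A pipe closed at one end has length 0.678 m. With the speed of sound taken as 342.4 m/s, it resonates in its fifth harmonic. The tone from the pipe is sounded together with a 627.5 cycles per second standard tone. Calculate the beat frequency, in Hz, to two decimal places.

3.77 Hz

Closed pipe (odd harmonics): f_n = n·v/(4L) = 5·342.4/(4·0.678) = 631.2684 Hz.
f_beat = |631.2684 − 627.5| = 3.77 Hz.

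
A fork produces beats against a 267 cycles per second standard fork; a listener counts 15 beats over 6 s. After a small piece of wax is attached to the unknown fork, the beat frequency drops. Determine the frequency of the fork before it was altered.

269.5 Hz

Beat frequency = 15/6 = 2.5 Hz.
|f − 267| = 2.5, so the fork was at either 264.5 Hz or 269.5 Hz.
Loading a fork with wax lowers its frequency; the adjustment lowers the fork's frequency.
The beat rate fell, so the adjustment moved the fork toward 267 Hz — it must have started above the reference.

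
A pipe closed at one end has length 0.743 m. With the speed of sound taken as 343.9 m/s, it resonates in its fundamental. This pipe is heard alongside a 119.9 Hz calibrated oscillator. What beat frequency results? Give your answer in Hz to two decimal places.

4.19 Hz

Closed pipe (odd harmonics): f_n = n·v/(4L) = 1·343.9/(4·0.743) = 115.7133 Hz.
f_beat = |115.7133 − 119.9| = 4.19 Hz.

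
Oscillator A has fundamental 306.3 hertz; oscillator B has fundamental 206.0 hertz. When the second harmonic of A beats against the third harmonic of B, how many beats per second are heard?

5.4 Hz

Second harmonic of the first: 2·306.3 = 612.6 Hz.
Third harmonic of the second: 3·206.0 = 618.0 Hz.
f_beat = |612.6 − 618.0| = 5.4 Hz.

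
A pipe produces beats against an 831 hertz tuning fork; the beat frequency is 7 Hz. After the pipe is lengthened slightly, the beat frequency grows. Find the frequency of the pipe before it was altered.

|f − 831| = 7, so the pipe was at either 824 Hz or 838 Hz.
A longer pipe has a lower fundamental; the adjustment lowers the pipe's frequency.
The beat rate rose, so the adjustment moved the pipe further from 831 Hz — it was already below the reference.

824 Hz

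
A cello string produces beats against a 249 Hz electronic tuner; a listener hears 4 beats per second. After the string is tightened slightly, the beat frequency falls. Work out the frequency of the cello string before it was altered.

245 Hz

|f − 249| = 4, so the cello string was at either 245 Hz or 253 Hz.
Increasing tension raises a string's frequency; the adjustment raises the cello string's frequency.
The beat rate fell, so the adjustment moved the cello string toward 249 Hz — it must have started below the reference.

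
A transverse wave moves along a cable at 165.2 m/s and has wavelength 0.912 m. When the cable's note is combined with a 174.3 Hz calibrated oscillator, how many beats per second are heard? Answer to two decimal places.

6.84 Hz

Source frequency f = v/λ = 165.2/0.912 = 181.1404 Hz.
f_beat = |181.1404 − 174.3| = 6.84 Hz.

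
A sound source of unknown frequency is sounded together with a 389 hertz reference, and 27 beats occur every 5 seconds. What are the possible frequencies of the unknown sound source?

383.6 Hz or 394.4 Hz

Beat frequency = 27/5 = 5.4 Hz.
|f − 389| = 5.4, so f = 389 ± 5.4.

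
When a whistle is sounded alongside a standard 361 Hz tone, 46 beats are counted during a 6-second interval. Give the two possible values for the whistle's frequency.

353.3333 Hz or 368.6667 Hz

Beat frequency = 46/6 = 7.6667 Hz.
|f − 361| = 7.6667, so f = 361 ± 7.6667.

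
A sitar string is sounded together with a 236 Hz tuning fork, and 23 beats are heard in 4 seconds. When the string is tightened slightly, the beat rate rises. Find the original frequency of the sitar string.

Beat frequency = 23/4 = 5.75 Hz.
|f − 236| = 5.75, so the sitar string was at either 230.25 Hz or 241.75 Hz.
Increasing tension raises a string's frequency; the adjustment raises the sitar string's frequency.
The beat rate rose, so the adjustment moved the sitar string further from 236 Hz — it was already above the reference.

241.75 Hz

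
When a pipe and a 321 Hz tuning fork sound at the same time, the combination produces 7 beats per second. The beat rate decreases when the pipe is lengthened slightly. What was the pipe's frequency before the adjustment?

|f − 321| = 7, so the pipe was at either 314 Hz or 328 Hz.
A longer pipe has a lower fundamental; the adjustment lowers the pipe's frequency.
The beat rate fell, so the adjustment moved the pipe toward 321 Hz — it must have started above the reference.

328 Hz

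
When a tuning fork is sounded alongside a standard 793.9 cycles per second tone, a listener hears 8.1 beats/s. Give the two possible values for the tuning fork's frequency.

785.8 Hz or 802 Hz

|f − 793.9| = 8.1, so f = 793.9 ± 8.1.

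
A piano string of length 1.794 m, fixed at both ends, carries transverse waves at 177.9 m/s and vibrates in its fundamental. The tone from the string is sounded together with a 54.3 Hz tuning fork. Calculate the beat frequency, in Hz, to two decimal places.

4.72 Hz

For a string fixed at both ends, f_n = n·v/(2L) = 1·177.9/(2·1.794) = 49.5819 Hz.
f_beat = |49.5819 − 54.3| = 4.72 Hz.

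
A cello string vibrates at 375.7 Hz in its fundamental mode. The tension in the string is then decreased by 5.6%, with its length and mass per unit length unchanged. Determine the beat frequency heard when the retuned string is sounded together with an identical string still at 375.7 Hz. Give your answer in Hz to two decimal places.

10.67 Hz

For a string, f ∝ √T, so the new frequency is 375.7·√0.944 = 365.0289 Hz.
f_beat = |365.0289 − 375.7| = 10.67 Hz.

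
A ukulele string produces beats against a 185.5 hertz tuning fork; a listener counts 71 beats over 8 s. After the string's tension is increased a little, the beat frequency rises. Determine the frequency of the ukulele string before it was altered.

Beat frequency = 71/8 = 8.875 Hz.
|f − 185.5| = 8.875, so the ukulele string was at either 176.625 Hz or 194.375 Hz.
Higher tension means higher frequency; the adjustment raises the ukulele string's frequency.
The beat rate rose, so the adjustment moved the ukulele string further from 185.5 Hz — it was already above the reference.

194.375 Hz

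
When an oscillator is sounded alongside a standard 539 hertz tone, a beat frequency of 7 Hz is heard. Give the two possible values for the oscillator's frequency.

|f − 539| = 7, so f = 539 ± 7.

532 Hz or 546 Hz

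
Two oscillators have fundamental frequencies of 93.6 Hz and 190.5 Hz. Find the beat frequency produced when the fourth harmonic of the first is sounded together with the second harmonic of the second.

Fourth harmonic of the first: 4·93.6 = 374.4 Hz.
Second harmonic of the second: 2·190.5 = 381.0 Hz.
f_beat = |374.4 − 381.0| = 6.6 Hz.

6.6 Hz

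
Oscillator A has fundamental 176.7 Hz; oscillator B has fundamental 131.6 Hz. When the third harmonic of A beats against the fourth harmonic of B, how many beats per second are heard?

Third harmonic of the first: 3·176.7 = 530.1 Hz.
Fourth harmonic of the second: 4·131.6 = 526.4 Hz.
f_beat = |530.1 − 526.4| = 3.7 Hz.

3.7 Hz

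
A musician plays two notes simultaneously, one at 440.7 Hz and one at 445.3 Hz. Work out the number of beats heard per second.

4.6 Hz

Beats arise from superposition of two nearby frequencies; the beat rate is |f₁ − f₂|.
|440.7 − 445.3| = 4.6 Hz.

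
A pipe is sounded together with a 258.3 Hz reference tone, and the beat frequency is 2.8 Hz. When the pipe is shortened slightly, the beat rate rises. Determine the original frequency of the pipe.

261.1 Hz

|f − 258.3| = 2.8, so the pipe was at either 255.5 Hz or 261.1 Hz.
A shorter pipe has a higher fundamental; the adjustment raises the pipe's frequency.
The beat rate rose, so the adjustment moved the pipe further from 258.3 Hz — it was already above the reference.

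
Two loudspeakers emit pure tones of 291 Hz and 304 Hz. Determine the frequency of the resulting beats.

The beat frequency equals the magnitude of the frequency difference.
|291 − 304| = 13 Hz.

13 Hz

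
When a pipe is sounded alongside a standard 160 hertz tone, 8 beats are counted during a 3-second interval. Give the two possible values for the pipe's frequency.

157.3333 Hz or 162.6667 Hz

Beat frequency = 8/3 = 2.6667 Hz.
|f − 160| = 2.6667, so f = 160 ± 2.6667.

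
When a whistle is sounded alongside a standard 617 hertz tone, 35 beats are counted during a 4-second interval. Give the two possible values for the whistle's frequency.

Beat frequency = 35/4 = 8.75 Hz.
|f − 617| = 8.75, so f = 617 ± 8.75.

608.25 Hz or 625.75 Hz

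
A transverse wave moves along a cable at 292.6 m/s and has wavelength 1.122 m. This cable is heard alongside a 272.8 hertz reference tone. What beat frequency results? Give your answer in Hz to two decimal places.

Source frequency f = v/λ = 292.6/1.122 = 260.7843 Hz.
f_beat = |260.7843 − 272.8| = 12.02 Hz.

12.02 Hz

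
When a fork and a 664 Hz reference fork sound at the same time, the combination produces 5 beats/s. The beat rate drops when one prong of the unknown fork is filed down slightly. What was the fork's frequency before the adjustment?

659 Hz

|f − 664| = 5, so the fork was at either 659 Hz or 669 Hz.
Filing a prong removes mass and raises the fork's frequency; the adjustment raises the fork's frequency.
The beat rate fell, so the adjustment moved the fork toward 664 Hz — it must have started below the reference.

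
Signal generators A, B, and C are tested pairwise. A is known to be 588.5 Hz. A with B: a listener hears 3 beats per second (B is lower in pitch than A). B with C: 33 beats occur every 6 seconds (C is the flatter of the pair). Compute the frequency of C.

B is below A, so f_B = 588.5 − 3 = 585.5 Hz.
B–C: Beat frequency = 33/6 = 5.5 Hz.
C is below B, so f_C = 585.5 − 5.5 = 580 Hz.

580 Hz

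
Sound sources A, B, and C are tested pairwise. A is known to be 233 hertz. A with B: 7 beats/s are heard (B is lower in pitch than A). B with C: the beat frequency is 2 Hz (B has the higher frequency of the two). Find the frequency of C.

B is below A, so f_B = 233 − 7 = 226 Hz.
C is below B, so f_C = 226 − 2 = 224 Hz.

224 Hz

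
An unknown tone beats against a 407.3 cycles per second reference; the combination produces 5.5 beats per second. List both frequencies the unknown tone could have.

401.8 Hz or 412.8 Hz

|f − 407.3| = 5.5, so f = 407.3 ± 5.5.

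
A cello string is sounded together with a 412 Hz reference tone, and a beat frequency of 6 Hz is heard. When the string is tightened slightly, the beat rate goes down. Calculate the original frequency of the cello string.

|f − 412| = 6, so the cello string was at either 406 Hz or 418 Hz.
Increasing tension raises a string's frequency; the adjustment raises the cello string's frequency.
The beat rate fell, so the adjustment moved the cello string toward 412 Hz — it must have started below the reference.

406 Hz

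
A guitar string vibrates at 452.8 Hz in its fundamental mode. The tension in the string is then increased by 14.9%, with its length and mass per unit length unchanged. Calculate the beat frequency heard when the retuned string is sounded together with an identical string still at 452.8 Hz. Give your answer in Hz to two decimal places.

32.56 Hz

For a string, f ∝ √T, so the new frequency is 452.8·√1.149 = 485.3627 Hz.
f_beat = |485.3627 − 452.8| = 32.56 Hz.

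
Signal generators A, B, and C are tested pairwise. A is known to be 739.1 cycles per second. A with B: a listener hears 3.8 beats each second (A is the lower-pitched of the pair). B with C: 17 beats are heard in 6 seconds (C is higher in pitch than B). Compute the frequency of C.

745.7333 Hz

B is above A, so f_B = 739.1 + 3.8 = 742.9 Hz.
B–C: Beat frequency = 17/6 = 2.8333 Hz.
C is above B, so f_C = 742.9 + 2.8333 = 745.7333 Hz.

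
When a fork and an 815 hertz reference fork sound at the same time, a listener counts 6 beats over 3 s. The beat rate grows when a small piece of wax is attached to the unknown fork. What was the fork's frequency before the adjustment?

Beat frequency = 6/3 = 2 Hz.
|f − 815| = 2, so the fork was at either 813 Hz or 817 Hz.
Loading a fork with wax lowers its frequency; the adjustment lowers the fork's frequency.
The beat rate rose, so the adjustment moved the fork further from 815 Hz — it was already below the reference.

813 Hz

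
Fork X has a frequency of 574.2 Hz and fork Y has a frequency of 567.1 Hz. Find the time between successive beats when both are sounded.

0.141 s

f_beat = |574.2 − 567.1| = 7.1 Hz.
Beat period T = 1 / f_beat = 1 / 7.1 s.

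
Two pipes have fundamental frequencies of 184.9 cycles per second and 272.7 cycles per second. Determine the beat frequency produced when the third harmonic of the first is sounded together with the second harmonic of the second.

Third harmonic of the first: 3·184.9 = 554.7 Hz.
Second harmonic of the second: 2·272.7 = 545.4 Hz.
f_beat = |554.7 − 545.4| = 9.3 Hz.

9.3 Hz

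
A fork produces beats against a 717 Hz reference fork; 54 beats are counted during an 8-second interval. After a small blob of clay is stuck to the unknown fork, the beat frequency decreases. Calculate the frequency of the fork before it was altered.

723.75 Hz

Beat frequency = 54/8 = 6.75 Hz.
|f − 717| = 6.75, so the fork was at either 710.25 Hz or 723.75 Hz.
Adding mass to a fork lowers its frequency; the adjustment lowers the fork's frequency.
The beat rate fell, so the adjustment moved the fork toward 717 Hz — it must have started above the reference.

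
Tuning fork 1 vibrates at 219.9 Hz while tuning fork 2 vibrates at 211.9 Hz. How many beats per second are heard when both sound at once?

f_beat = |f₁ − f₂|.
|219.9 − 211.9| = 8 Hz.

8 Hz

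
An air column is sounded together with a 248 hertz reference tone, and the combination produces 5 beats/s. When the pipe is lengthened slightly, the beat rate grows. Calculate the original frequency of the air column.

|f − 248| = 5, so the air column was at either 243 Hz or 253 Hz.
A longer pipe has a lower fundamental; the adjustment lowers the air column's frequency.
The beat rate rose, so the adjustment moved the air column further from 248 Hz — it was already below the reference.

243 Hz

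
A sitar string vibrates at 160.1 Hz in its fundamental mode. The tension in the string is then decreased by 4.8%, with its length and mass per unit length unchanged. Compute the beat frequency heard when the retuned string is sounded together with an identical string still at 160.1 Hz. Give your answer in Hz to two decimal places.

For a string, f ∝ √T, so the new frequency is 160.1·√0.952 = 156.2104 Hz.
f_beat = |156.2104 − 160.1| = 3.89 Hz.

3.89 Hz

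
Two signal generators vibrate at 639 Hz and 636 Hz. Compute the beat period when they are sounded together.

f_beat = |639 − 636| = 3 Hz.
Beat period T = 1 / f_beat = 1 / 3 s.

0.333 s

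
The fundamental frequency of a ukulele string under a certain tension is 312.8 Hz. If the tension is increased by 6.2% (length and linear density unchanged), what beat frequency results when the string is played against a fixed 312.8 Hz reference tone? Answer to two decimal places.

For a string, f ∝ √T, so the new frequency is 312.8·√1.062 = 322.3510 Hz.
f_beat = |322.3510 − 312.8| = 9.55 Hz.

9.55 Hz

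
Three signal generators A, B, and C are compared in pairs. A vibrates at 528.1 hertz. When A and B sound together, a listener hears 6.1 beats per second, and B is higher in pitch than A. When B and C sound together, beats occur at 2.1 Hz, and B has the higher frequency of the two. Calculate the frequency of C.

532.1 Hz

B is above A, so f_B = 528.1 + 6.1 = 534.2 Hz.
C is below B, so f_C = 534.2 − 2.1 = 532.1 Hz.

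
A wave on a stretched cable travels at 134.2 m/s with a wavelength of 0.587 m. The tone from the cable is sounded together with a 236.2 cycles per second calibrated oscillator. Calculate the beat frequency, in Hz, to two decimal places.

7.58 Hz

Source frequency f = v/λ = 134.2/0.587 = 228.6201 Hz.
f_beat = |228.6201 − 236.2| = 7.58 Hz.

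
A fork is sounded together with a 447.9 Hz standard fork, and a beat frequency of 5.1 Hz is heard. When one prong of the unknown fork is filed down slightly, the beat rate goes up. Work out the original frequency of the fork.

|f − 447.9| = 5.1, so the fork was at either 442.8 Hz or 453 Hz.
Filing a prong removes mass and raises the fork's frequency; the adjustment raises the fork's frequency.
The beat rate rose, so the adjustment moved the fork further from 447.9 Hz — it was already above the reference.

453 Hz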